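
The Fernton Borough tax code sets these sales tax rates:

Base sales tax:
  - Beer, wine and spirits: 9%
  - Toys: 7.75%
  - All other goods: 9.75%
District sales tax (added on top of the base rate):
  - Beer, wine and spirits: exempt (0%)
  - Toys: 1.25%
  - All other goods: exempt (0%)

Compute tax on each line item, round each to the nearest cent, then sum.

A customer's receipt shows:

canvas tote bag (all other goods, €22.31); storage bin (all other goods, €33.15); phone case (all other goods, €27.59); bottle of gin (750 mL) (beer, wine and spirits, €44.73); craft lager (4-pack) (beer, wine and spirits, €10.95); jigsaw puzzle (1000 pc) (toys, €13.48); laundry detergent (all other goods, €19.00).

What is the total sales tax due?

€16.18

Canvas tote bag €22.31: all other goods → 9.75% + 0% district = 9.75% → €2.18
Storage bin €33.15: all other goods → 9.75% + 0% district = 9.75% → €3.23
Phone case €27.59: all other goods → 9.75% + 0% district = 9.75% → €2.69
Bottle of gin (750 mL) €44.73: beer, wine and spirits → 9% + 0% district = 9% → €4.03
Craft lager (4-pack) €10.95: beer, wine and spirits → 9% + 0% district = 9% → €0.99
Jigsaw puzzle (1000 pc) €13.48: toys → 7.75% + 1.25% district = 9% → €1.21
Laundry detergent €19.00: all other goods → 9.75% + 0% district = 9.75% → €1.85
Total tax = €2.18 + €3.23 + €2.69 + €4.03 + €0.99 + €1.21 + €1.85 = €16.18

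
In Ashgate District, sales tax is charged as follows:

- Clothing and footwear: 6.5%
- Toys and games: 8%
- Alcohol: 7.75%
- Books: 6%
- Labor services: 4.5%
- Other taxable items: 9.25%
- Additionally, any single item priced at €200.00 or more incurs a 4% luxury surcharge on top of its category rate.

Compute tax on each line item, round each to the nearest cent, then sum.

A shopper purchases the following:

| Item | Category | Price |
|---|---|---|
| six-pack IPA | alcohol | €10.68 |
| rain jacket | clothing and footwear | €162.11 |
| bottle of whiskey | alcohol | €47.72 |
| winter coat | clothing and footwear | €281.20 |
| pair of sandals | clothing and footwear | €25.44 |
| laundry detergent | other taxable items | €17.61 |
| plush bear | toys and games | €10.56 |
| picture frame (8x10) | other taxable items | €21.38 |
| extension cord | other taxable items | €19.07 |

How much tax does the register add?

€52.46

Six-pack IPA €10.68: alcohol → 7.75% → €0.83
Rain jacket €162.11: clothing and footwear → 6.5% → €10.54
Bottle of whiskey €47.72: alcohol → 7.75% → €3.70
Winter coat €281.20: clothing and footwear → 6.5% + 4% surcharge = 10.5% → €29.53
Pair of sandals €25.44: clothing and footwear → 6.5% → €1.65
Laundry detergent €17.61: other taxable items → 9.25% → €1.63
Plush bear €10.56: toys and games → 8% → €0.84
Picture frame (8x10) €21.38: other taxable items → 9.25% → €1.98
Extension cord €19.07: other taxable items → 9.25% → €1.76
Total tax = €0.83 + €10.54 + €3.70 + €29.53 + €1.65 + €1.63 + €0.84 + €1.98 + €1.76 = €52.46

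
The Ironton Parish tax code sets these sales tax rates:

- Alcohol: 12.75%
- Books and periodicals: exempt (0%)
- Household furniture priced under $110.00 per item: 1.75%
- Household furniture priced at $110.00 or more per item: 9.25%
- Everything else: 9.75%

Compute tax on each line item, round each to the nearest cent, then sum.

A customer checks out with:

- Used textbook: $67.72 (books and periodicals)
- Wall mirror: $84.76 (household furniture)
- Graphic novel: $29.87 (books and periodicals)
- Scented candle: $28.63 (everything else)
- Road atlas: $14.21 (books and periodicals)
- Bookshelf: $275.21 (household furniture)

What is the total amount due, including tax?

Used textbook $67.72: books and periodicals → 0% → $0.00
Wall mirror $84.76: household furniture, under $110.00 → 1.75% → $1.48
Graphic novel $29.87: books and periodicals → 0% → $0.00
Scented candle $28.63: everything else → 9.75% → $2.79
Road atlas $14.21: books and periodicals → 0% → $0.00
Bookshelf $275.21: household furniture, $110.00 or more → 9.25% → $25.46
Subtotal = $500.40; tax = $29.73; total due = $530.13

$530.13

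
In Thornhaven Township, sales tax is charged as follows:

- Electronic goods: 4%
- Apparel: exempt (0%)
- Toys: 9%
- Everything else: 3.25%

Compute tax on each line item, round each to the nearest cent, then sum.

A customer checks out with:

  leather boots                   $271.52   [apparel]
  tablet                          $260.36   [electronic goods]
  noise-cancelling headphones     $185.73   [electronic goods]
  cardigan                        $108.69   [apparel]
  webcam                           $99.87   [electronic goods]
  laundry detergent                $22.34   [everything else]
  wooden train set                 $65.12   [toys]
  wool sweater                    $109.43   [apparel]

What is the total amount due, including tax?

Leather boots $271.52: apparel → 0% → $0.00
Tablet $260.36: electronic goods → 4% → $10.41
Noise-cancelling headphones $185.73: electronic goods → 4% → $7.43
Cardigan $108.69: apparel → 0% → $0.00
Webcam $99.87: electronic goods → 4% → $3.99
Laundry detergent $22.34: everything else → 3.25% → $0.73
Wooden train set $65.12: toys → 9% → $5.86
Wool sweater $109.43: apparel → 0% → $0.00
Subtotal = $1123.06; tax = $28.42; total due = $1151.48

$1151.48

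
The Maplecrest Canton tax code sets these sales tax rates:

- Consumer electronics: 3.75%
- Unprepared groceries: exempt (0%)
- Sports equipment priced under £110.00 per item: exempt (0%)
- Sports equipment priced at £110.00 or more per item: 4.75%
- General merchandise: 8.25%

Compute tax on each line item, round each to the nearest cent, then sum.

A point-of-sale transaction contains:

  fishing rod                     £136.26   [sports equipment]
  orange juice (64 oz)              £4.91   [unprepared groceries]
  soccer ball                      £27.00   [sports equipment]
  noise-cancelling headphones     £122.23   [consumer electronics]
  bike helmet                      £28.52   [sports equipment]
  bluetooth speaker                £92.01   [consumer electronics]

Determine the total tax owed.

£14.50

Fishing rod £136.26: sports equipment, £110.00 or more → 4.75% → £6.47
Orange juice (64 oz) £4.91: unprepared groceries → 0% → £0.00
Soccer ball £27.00: sports equipment, under £110.00 → 0% → £0.00
Noise-cancelling headphones £122.23: consumer electronics → 3.75% → £4.58
Bike helmet £28.52: sports equipment, under £110.00 → 0% → £0.00
Bluetooth speaker £92.01: consumer electronics → 3.75% → £3.45
Total tax = £6.47 + £4.58 + £3.45 = £14.50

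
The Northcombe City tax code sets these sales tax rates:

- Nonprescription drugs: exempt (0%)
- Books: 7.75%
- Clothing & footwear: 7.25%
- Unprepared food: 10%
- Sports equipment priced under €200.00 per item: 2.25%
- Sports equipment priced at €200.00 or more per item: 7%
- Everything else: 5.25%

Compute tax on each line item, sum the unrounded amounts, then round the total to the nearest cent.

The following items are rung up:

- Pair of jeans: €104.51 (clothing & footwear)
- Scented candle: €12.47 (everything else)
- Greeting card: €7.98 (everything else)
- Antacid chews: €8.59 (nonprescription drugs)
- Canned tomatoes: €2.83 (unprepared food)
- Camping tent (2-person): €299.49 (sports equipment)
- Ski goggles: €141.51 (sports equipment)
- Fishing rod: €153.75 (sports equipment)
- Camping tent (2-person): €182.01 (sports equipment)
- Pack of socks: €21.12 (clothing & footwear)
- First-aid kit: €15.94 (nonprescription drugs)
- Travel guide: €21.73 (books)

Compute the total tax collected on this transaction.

€43.85

Pair of jeans €104.51: clothing & footwear → 7.25% → €7.576975
Scented candle €12.47: everything else → 5.25% → €0.654675
Greeting card €7.98: everything else → 5.25% → €0.41895
Antacid chews €8.59: nonprescription drugs → 0% → €0.00
Canned tomatoes €2.83: unprepared food → 10% → €0.283
Camping tent (2-person) €299.49: sports equipment, €200.00 or more → 7% → €20.9643
Ski goggles €141.51: sports equipment, under €200.00 → 2.25% → €3.183975
Fishing rod €153.75: sports equipment, under €200.00 → 2.25% → €3.459375
Camping tent (2-person) €182.01: sports equipment, under €200.00 → 2.25% → €4.095225
Pack of socks €21.12: clothing & footwear → 7.25% → €1.5312
First-aid kit €15.94: nonprescription drugs → 0% → €0.00
Travel guide €21.73: books → 7.75% → €1.684075
Unrounded tax sum = €43.85175 → €43.85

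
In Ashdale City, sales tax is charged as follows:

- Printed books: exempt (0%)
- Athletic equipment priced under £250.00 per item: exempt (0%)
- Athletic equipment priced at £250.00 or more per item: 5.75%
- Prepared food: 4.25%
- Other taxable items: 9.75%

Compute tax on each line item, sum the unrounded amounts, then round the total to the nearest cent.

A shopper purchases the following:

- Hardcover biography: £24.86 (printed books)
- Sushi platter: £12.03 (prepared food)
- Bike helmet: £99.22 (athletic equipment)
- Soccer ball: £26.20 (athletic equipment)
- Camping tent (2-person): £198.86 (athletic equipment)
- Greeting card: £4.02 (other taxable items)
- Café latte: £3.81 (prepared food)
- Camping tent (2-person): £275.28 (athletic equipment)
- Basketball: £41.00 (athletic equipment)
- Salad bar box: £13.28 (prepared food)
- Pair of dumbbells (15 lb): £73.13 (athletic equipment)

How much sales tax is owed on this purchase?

Hardcover biography £24.86: printed books → 0% → £0.00
Sushi platter £12.03: prepared food → 4.25% → £0.511275
Bike helmet £99.22: athletic equipment, under £250.00 → 0% → £0.00
Soccer ball £26.20: athletic equipment, under £250.00 → 0% → £0.00
Camping tent (2-person) £198.86: athletic equipment, under £250.00 → 0% → £0.00
Greeting card £4.02: other taxable items → 9.75% → £0.39195
Café latte £3.81: prepared food → 4.25% → £0.161925
Camping tent (2-person) £275.28: athletic equipment, £250.00 or more → 5.75% → £15.8286
Basketball £41.00: athletic equipment, under £250.00 → 0% → £0.00
Salad bar box £13.28: prepared food → 4.25% → £0.5644
Pair of dumbbells (15 lb) £73.13: athletic equipment, under £250.00 → 0% → £0.00
Unrounded tax sum = £17.45815 → £17.46

£17.46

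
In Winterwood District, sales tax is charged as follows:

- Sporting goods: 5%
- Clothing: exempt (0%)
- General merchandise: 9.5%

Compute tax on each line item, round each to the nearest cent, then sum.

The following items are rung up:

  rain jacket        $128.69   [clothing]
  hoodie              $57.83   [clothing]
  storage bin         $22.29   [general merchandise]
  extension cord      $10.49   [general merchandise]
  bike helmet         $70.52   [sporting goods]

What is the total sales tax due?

$6.65

Rain jacket $128.69: clothing → 0% → $0.00
Hoodie $57.83: clothing → 0% → $0.00
Storage bin $22.29: general merchandise → 9.5% → $2.12
Extension cord $10.49: general merchandise → 9.5% → $1.00
Bike helmet $70.52: sporting goods → 5% → $3.53
Total tax = $2.12 + $1.00 + $3.53 = $6.65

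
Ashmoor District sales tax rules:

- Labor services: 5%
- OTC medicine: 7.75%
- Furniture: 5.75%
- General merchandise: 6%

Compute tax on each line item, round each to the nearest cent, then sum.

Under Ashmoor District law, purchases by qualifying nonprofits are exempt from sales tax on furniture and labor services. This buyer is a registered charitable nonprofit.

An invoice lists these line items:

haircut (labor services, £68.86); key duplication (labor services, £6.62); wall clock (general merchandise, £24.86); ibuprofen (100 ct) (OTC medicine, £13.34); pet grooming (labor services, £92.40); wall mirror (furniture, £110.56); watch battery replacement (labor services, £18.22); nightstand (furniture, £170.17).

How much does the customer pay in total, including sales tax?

Haircut £68.86: labor services, buyer-exempt → 0% → £0.00
Key duplication £6.62: labor services, buyer-exempt → 0% → £0.00
Wall clock £24.86: general merchandise → 6% → £1.49
Ibuprofen (100 ct) £13.34: OTC medicine → 7.75% → £1.03
Pet grooming £92.40: labor services, buyer-exempt → 0% → £0.00
Wall mirror £110.56: furniture, buyer-exempt → 0% → £0.00
Watch battery replacement £18.22: labor services, buyer-exempt → 0% → £0.00
Nightstand £170.17: furniture, buyer-exempt → 0% → £0.00
Subtotal = £505.03; tax = £2.52; total due = £507.55

£507.55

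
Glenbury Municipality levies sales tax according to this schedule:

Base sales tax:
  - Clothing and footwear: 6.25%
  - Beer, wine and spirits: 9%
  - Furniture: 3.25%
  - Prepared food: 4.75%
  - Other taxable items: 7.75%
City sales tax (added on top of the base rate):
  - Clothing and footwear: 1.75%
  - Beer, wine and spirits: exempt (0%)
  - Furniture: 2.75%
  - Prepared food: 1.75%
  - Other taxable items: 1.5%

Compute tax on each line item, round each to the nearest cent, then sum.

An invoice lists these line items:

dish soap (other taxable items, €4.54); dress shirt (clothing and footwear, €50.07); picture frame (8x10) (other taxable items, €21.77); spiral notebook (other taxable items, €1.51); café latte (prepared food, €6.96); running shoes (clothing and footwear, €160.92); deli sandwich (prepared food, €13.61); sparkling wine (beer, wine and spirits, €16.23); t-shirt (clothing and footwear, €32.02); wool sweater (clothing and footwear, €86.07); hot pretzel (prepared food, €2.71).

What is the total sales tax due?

€31.87

Dish soap €4.54: other taxable items → 7.75% + 1.5% city = 9.25% → €0.42
Dress shirt €50.07: clothing and footwear → 6.25% + 1.75% city = 8% → €4.01
Picture frame (8x10) €21.77: other taxable items → 7.75% + 1.5% city = 9.25% → €2.01
Spiral notebook €1.51: other taxable items → 7.75% + 1.5% city = 9.25% → €0.14
Café latte €6.96: prepared food → 4.75% + 1.75% city = 6.5% → €0.45
Running shoes €160.92: clothing and footwear → 6.25% + 1.75% city = 8% → €12.87
Deli sandwich €13.61: prepared food → 4.75% + 1.75% city = 6.5% → €0.88
Sparkling wine €16.23: beer, wine and spirits → 9% + 0% city = 9% → €1.46
T-shirt €32.02: clothing and footwear → 6.25% + 1.75% city = 8% → €2.56
Wool sweater €86.07: clothing and footwear → 6.25% + 1.75% city = 8% → €6.89
Hot pretzel €2.71: prepared food → 4.75% + 1.75% city = 6.5% → €0.18
Total tax = €0.42 + €4.01 + €2.01 + €0.14 + €0.45 + €12.87 + €0.88 + €1.46 + €2.56 + €6.89 + €0.18 = €31.87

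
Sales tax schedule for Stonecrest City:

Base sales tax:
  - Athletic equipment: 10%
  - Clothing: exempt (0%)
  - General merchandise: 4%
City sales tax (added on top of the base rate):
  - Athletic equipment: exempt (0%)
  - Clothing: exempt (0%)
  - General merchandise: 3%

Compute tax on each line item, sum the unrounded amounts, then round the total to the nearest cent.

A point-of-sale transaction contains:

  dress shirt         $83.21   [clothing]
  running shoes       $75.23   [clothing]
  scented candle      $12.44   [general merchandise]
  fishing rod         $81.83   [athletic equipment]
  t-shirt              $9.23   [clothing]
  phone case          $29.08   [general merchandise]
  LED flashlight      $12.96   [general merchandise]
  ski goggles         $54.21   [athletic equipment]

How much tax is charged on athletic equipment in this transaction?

Fishing rod $81.83: athletic equipment → 10% + 0% city = 10% → $8.183
Ski goggles $54.21: athletic equipment → 10% + 0% city = 10% → $5.421
Tax on athletic equipment: unrounded sum = $13.604 → $13.60

$13.60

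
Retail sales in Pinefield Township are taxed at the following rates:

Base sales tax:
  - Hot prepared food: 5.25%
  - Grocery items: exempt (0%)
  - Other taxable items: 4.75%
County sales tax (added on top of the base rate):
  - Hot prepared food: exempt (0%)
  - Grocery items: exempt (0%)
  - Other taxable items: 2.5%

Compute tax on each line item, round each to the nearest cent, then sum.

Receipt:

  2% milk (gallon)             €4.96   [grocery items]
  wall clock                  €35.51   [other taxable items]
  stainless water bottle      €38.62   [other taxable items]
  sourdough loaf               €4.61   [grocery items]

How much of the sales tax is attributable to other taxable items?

Wall clock €35.51: other taxable items → 4.75% + 2.5% county = 7.25% → €2.57
Stainless water bottle €38.62: other taxable items → 4.75% + 2.5% county = 7.25% → €2.80
Tax on other taxable items = €2.57 + €2.80 = €5.37

€5.37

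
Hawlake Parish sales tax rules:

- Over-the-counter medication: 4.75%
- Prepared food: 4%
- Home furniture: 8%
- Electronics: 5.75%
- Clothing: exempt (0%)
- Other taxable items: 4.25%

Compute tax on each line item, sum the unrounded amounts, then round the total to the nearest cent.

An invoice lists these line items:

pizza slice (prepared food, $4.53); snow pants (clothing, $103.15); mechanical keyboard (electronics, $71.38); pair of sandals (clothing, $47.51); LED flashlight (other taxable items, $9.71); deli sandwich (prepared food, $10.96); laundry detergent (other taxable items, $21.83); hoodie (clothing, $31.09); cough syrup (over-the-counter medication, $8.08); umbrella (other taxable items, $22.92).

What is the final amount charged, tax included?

Pizza slice $4.53: prepared food → 4% → $0.1812
Snow pants $103.15: clothing → 0% → $0.00
Mechanical keyboard $71.38: electronics → 5.75% → $4.10435
Pair of sandals $47.51: clothing → 0% → $0.00
LED flashlight $9.71: other taxable items → 4.25% → $0.412675
Deli sandwich $10.96: prepared food → 4% → $0.4384
Laundry detergent $21.83: other taxable items → 4.25% → $0.927775
Hoodie $31.09: clothing → 0% → $0.00
Cough syrup $8.08: over-the-counter medication → 4.75% → $0.3838
Umbrella $22.92: other taxable items → 4.25% → $0.9741
Subtotal = $331.16; unrounded tax = $7.4223 → $7.42; total due = $338.58

$338.58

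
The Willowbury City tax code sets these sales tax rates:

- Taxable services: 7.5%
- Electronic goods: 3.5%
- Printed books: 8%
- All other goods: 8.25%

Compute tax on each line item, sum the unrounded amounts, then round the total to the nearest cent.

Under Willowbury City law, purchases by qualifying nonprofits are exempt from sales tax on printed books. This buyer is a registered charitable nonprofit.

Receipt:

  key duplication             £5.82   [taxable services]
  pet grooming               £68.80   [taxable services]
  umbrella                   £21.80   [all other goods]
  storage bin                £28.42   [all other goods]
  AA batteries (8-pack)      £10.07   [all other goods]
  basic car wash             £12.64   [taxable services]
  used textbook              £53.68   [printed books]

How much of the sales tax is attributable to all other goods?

Umbrella £21.80: all other goods → 8.25% → £1.7985
Storage bin £28.42: all other goods → 8.25% → £2.34465
AA batteries (8-pack) £10.07: all other goods → 8.25% → £0.830775
Tax on all other goods: unrounded sum = £4.973925 → £4.97

£4.97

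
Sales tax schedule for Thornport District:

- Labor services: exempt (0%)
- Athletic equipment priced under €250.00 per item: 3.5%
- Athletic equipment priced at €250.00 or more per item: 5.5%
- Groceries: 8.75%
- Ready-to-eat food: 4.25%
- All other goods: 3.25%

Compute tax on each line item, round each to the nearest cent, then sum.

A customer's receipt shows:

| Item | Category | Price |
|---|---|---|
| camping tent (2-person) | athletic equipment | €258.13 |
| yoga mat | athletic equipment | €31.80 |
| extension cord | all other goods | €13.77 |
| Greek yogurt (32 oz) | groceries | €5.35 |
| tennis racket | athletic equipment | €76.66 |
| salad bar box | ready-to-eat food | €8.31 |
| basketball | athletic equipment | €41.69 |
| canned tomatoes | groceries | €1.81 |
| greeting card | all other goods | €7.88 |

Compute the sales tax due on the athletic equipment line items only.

€19.45

Camping tent (2-person) €258.13: athletic equipment, €250.00 or more → 5.5% → €14.20
Yoga mat €31.80: athletic equipment, under €250.00 → 3.5% → €1.11
Tennis racket €76.66: athletic equipment, under €250.00 → 3.5% → €2.68
Basketball €41.69: athletic equipment, under €250.00 → 3.5% → €1.46
Tax on athletic equipment = €14.20 + €1.11 + €2.68 + €1.46 = €19.45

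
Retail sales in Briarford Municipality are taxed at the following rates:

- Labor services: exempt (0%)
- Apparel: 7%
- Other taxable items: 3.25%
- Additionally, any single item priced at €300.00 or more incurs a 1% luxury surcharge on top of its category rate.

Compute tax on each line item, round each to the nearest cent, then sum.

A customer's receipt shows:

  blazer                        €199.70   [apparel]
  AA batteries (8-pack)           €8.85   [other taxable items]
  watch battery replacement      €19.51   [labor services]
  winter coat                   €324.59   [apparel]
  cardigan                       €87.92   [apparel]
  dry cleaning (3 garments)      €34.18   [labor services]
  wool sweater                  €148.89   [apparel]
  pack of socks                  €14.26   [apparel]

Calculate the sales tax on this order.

Blazer €199.70: apparel → 7% → €13.98
AA batteries (8-pack) €8.85: other taxable items → 3.25% → €0.29
Watch battery replacement €19.51: labor services → 0% → €0.00
Winter coat €324.59: apparel → 7% + 1% surcharge = 8% → €25.97
Cardigan €87.92: apparel → 7% → €6.15
Dry cleaning (3 garments) €34.18: labor services → 0% → €0.00
Wool sweater €148.89: apparel → 7% → €10.42
Pack of socks €14.26: apparel → 7% → €1.00
Total tax = €13.98 + €0.29 + €25.97 + €6.15 + €10.42 + €1.00 = €57.81

€57.81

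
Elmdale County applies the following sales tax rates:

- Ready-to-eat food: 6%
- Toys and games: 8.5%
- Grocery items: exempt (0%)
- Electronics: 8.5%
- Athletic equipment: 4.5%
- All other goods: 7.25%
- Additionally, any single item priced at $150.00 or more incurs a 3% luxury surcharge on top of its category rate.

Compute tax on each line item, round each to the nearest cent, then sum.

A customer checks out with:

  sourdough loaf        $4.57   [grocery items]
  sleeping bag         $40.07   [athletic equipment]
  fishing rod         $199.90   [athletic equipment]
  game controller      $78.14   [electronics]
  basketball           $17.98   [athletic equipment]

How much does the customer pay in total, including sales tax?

Sourdough loaf $4.57: grocery items → 0% → $0.00
Sleeping bag $40.07: athletic equipment → 4.5% → $1.80
Fishing rod $199.90: athletic equipment → 4.5% + 3% surcharge = 7.5% → $14.99
Game controller $78.14: electronics → 8.5% → $6.64
Basketball $17.98: athletic equipment → 4.5% → $0.81
Subtotal = $340.66; tax = $24.24; total due = $364.90

$364.90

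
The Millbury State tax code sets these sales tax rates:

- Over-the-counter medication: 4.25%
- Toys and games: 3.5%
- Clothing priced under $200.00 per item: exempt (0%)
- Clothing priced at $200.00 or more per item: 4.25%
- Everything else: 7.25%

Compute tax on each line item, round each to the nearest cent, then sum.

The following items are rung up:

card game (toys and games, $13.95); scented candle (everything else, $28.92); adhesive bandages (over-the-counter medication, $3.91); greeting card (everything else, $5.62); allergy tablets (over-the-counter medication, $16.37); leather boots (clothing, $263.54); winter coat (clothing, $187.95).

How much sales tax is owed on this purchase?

Card game $13.95: toys and games → 3.5% → $0.49
Scented candle $28.92: everything else → 7.25% → $2.10
Adhesive bandages $3.91: over-the-counter medication → 4.25% → $0.17
Greeting card $5.62: everything else → 7.25% → $0.41
Allergy tablets $16.37: over-the-counter medication → 4.25% → $0.70
Leather boots $263.54: clothing, $200.00 or more → 4.25% → $11.20
Winter coat $187.95: clothing, under $200.00 → 0% → $0.00
Total tax = $0.49 + $2.10 + $0.17 + $0.41 + $0.70 + $11.20 = $15.07

$15.07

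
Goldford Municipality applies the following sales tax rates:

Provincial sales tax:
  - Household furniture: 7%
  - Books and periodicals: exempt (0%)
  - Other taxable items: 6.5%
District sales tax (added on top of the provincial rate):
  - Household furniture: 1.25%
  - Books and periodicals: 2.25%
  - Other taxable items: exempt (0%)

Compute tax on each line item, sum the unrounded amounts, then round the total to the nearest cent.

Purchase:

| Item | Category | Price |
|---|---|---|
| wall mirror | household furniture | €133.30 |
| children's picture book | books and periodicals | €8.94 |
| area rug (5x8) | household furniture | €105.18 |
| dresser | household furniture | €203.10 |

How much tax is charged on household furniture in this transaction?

€36.43

Wall mirror €133.30: household furniture → 7% + 1.25% district = 8.25% → €10.99725
Area rug (5x8) €105.18: household furniture → 7% + 1.25% district = 8.25% → €8.67735
Dresser €203.10: household furniture → 7% + 1.25% district = 8.25% → €16.75575
Tax on household furniture: unrounded sum = €36.43035 → €36.43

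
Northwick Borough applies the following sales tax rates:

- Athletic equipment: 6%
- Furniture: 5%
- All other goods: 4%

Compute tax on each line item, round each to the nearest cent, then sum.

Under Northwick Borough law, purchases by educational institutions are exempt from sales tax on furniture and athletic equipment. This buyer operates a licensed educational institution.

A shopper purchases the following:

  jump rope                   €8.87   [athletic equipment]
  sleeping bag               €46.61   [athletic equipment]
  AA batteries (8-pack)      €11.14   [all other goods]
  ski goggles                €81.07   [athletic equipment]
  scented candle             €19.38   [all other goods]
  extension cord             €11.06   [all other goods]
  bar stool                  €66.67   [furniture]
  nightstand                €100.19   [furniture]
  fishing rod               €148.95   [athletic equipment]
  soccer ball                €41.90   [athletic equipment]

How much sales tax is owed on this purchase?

Jump rope €8.87: athletic equipment, buyer-exempt → 0% → €0.00
Sleeping bag €46.61: athletic equipment, buyer-exempt → 0% → €0.00
AA batteries (8-pack) €11.14: all other goods → 4% → €0.45
Ski goggles €81.07: athletic equipment, buyer-exempt → 0% → €0.00
Scented candle €19.38: all other goods → 4% → €0.78
Extension cord €11.06: all other goods → 4% → €0.44
Bar stool €66.67: furniture, buyer-exempt → 0% → €0.00
Nightstand €100.19: furniture, buyer-exempt → 0% → €0.00
Fishing rod €148.95: athletic equipment, buyer-exempt → 0% → €0.00
Soccer ball €41.90: athletic equipment, buyer-exempt → 0% → €0.00
Total tax = €0.45 + €0.78 + €0.44 = €1.67

€1.67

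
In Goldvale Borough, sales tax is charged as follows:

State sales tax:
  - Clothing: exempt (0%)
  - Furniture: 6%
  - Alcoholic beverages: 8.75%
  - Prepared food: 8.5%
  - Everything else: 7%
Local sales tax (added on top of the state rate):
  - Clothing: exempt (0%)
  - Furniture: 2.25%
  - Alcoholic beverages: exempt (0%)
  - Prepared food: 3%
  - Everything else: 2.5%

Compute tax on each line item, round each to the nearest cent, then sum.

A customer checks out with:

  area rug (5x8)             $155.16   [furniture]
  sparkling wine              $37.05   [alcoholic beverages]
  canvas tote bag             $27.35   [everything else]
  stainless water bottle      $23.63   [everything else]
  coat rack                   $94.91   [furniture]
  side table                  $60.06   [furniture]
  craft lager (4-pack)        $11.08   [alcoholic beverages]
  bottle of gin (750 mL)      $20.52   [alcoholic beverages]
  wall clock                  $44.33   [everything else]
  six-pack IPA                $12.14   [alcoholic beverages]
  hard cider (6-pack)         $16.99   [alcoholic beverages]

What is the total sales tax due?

$43.19

Area rug (5x8) $155.16: furniture → 6% + 2.25% local = 8.25% → $12.80
Sparkling wine $37.05: alcoholic beverages → 8.75% + 0% local = 8.75% → $3.24
Canvas tote bag $27.35: everything else → 7% + 2.5% local = 9.5% → $2.60
Stainless water bottle $23.63: everything else → 7% + 2.5% local = 9.5% → $2.24
Coat rack $94.91: furniture → 6% + 2.25% local = 8.25% → $7.83
Side table $60.06: furniture → 6% + 2.25% local = 8.25% → $4.95
Craft lager (4-pack) $11.08: alcoholic beverages → 8.75% + 0% local = 8.75% → $0.97
Bottle of gin (750 mL) $20.52: alcoholic beverages → 8.75% + 0% local = 8.75% → $1.80
Wall clock $44.33: everything else → 7% + 2.5% local = 9.5% → $4.21
Six-pack IPA $12.14: alcoholic beverages → 8.75% + 0% local = 8.75% → $1.06
Hard cider (6-pack) $16.99: alcoholic beverages → 8.75% + 0% local = 8.75% → $1.49
Total tax = $12.80 + $3.24 + $2.60 + $2.24 + $7.83 + $4.95 + $0.97 + $1.80 + $4.21 + $1.06 + $1.49 = $43.19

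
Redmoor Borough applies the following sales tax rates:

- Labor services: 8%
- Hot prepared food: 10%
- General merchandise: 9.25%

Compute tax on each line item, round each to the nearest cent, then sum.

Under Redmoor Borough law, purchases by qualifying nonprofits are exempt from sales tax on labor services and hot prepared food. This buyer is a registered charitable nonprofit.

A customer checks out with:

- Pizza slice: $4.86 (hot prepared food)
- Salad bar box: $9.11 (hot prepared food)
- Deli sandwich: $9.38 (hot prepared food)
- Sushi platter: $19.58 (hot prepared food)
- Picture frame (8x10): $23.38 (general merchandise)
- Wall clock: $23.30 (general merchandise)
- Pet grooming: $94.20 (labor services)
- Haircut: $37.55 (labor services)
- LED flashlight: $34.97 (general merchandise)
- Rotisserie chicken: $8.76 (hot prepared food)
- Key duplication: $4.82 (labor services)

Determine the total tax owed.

$7.55

Pizza slice $4.86: hot prepared food, buyer-exempt → 0% → $0.00
Salad bar box $9.11: hot prepared food, buyer-exempt → 0% → $0.00
Deli sandwich $9.38: hot prepared food, buyer-exempt → 0% → $0.00
Sushi platter $19.58: hot prepared food, buyer-exempt → 0% → $0.00
Picture frame (8x10) $23.38: general merchandise → 9.25% → $2.16
Wall clock $23.30: general merchandise → 9.25% → $2.16
Pet grooming $94.20: labor services, buyer-exempt → 0% → $0.00
Haircut $37.55: labor services, buyer-exempt → 0% → $0.00
LED flashlight $34.97: general merchandise → 9.25% → $3.23
Rotisserie chicken $8.76: hot prepared food, buyer-exempt → 0% → $0.00
Key duplication $4.82: labor services, buyer-exempt → 0% → $0.00
Total tax = $2.16 + $2.16 + $3.23 = $7.55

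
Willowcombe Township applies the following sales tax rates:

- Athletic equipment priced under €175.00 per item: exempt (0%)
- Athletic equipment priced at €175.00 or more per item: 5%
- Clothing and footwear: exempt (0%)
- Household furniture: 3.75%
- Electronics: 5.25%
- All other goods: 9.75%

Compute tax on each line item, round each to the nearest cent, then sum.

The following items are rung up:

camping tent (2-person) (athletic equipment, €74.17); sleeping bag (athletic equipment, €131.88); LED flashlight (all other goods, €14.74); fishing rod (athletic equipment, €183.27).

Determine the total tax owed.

Camping tent (2-person) €74.17: athletic equipment, under €175.00 → 0% → €0.00
Sleeping bag €131.88: athletic equipment, under €175.00 → 0% → €0.00
LED flashlight €14.74: all other goods → 9.75% → €1.44
Fishing rod €183.27: athletic equipment, €175.00 or more → 5% → €9.16
Total tax = €1.44 + €9.16 = €10.60

€10.60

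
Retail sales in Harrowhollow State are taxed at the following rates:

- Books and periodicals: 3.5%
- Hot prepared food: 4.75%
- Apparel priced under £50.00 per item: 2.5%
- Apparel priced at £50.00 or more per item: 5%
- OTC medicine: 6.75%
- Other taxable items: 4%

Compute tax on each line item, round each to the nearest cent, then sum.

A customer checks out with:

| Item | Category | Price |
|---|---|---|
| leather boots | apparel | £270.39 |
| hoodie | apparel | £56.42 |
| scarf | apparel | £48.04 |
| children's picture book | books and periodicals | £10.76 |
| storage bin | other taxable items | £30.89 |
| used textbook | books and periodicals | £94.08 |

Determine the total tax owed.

£22.45

Leather boots £270.39: apparel, £50.00 or more → 5% → £13.52
Hoodie £56.42: apparel, £50.00 or more → 5% → £2.82
Scarf £48.04: apparel, under £50.00 → 2.5% → £1.20
Children's picture book £10.76: books and periodicals → 3.5% → £0.38
Storage bin £30.89: other taxable items → 4% → £1.24
Used textbook £94.08: books and periodicals → 3.5% → £3.29
Total tax = £13.52 + £2.82 + £1.20 + £0.38 + £1.24 + £3.29 = £22.45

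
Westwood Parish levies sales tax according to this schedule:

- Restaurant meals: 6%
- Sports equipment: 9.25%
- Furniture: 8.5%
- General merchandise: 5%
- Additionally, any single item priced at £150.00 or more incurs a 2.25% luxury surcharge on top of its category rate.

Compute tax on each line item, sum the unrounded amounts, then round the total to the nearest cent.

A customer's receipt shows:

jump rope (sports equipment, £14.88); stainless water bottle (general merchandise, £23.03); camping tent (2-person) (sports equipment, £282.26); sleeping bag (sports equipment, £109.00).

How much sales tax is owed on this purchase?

Jump rope £14.88: sports equipment → 9.25% → £1.3764
Stainless water bottle £23.03: general merchandise → 5% → £1.1515
Camping tent (2-person) £282.26: sports equipment → 9.25% + 2.25% surcharge = 11.5% → £32.4599
Sleeping bag £109.00: sports equipment → 9.25% → £10.0825
Unrounded tax sum = £45.0703 → £45.07

£45.07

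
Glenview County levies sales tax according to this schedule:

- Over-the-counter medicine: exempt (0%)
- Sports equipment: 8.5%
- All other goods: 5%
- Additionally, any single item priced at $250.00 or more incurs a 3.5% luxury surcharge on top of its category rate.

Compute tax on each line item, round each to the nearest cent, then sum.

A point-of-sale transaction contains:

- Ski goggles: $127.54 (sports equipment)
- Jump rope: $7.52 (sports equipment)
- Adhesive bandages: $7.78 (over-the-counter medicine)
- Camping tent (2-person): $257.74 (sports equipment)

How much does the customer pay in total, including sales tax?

Ski goggles $127.54: sports equipment → 8.5% → $10.84
Jump rope $7.52: sports equipment → 8.5% → $0.64
Adhesive bandages $7.78: over-the-counter medicine → 0% → $0.00
Camping tent (2-person) $257.74: sports equipment → 8.5% + 3.5% surcharge = 12% → $30.93
Subtotal = $400.58; tax = $42.41; total due = $442.99

$442.99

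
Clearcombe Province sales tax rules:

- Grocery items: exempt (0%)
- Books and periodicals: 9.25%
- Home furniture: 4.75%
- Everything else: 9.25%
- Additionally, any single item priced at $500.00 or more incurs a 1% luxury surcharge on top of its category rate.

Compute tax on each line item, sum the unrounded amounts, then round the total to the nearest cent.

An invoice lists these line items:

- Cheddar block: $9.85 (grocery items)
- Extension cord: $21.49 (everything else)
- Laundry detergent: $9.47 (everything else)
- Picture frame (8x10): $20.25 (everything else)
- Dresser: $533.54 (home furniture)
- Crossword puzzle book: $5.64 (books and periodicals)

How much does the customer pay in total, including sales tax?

Cheddar block $9.85: grocery items → 0% → $0.00
Extension cord $21.49: everything else → 9.25% → $1.987825
Laundry detergent $9.47: everything else → 9.25% → $0.875975
Picture frame (8x10) $20.25: everything else → 9.25% → $1.873125
Dresser $533.54: home furniture → 4.75% + 1% surcharge = 5.75% → $30.67855
Crossword puzzle book $5.64: books and periodicals → 9.25% → $0.5217
Subtotal = $600.24; unrounded tax = $35.937175 → $35.94; total due = $636.18

$636.18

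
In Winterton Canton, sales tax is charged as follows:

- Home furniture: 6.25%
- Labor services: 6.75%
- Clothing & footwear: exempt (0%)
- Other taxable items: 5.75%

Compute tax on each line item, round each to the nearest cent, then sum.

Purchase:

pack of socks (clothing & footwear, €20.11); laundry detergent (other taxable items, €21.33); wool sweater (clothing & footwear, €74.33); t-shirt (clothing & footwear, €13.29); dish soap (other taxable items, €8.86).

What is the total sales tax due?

€1.74

Pack of socks €20.11: clothing & footwear → 0% → €0.00
Laundry detergent €21.33: other taxable items → 5.75% → €1.23
Wool sweater €74.33: clothing & footwear → 0% → €0.00
T-shirt €13.29: clothing & footwear → 0% → €0.00
Dish soap €8.86: other taxable items → 5.75% → €0.51
Total tax = €1.23 + €0.51 = €1.74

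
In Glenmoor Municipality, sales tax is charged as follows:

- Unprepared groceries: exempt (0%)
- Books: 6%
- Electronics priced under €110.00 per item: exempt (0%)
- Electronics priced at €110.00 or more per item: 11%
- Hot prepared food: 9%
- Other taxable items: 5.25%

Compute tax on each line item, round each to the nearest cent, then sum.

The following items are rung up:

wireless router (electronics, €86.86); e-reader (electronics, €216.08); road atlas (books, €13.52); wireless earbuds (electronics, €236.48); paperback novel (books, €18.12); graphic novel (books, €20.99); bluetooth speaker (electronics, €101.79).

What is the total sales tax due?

Wireless router €86.86: electronics, under €110.00 → 0% → €0.00
E-reader €216.08: electronics, €110.00 or more → 11% → €23.77
Road atlas €13.52: books → 6% → €0.81
Wireless earbuds €236.48: electronics, €110.00 or more → 11% → €26.01
Paperback novel €18.12: books → 6% → €1.09
Graphic novel €20.99: books → 6% → €1.26
Bluetooth speaker €101.79: electronics, under €110.00 → 0% → €0.00
Total tax = €23.77 + €0.81 + €26.01 + €1.09 + €1.26 = €52.94

€52.94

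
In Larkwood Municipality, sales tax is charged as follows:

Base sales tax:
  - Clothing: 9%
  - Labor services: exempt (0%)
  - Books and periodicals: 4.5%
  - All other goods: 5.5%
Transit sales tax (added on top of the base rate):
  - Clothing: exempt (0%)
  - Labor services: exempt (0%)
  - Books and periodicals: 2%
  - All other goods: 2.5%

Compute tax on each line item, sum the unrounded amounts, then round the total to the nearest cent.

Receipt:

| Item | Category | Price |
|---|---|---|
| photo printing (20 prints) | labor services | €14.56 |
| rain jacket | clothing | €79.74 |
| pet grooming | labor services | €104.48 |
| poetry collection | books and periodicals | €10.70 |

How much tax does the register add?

Photo printing (20 prints) €14.56: labor services → 0% + 0% transit = 0% → €0.00
Rain jacket €79.74: clothing → 9% + 0% transit = 9% → €7.1766
Pet grooming €104.48: labor services → 0% + 0% transit = 0% → €0.00
Poetry collection €10.70: books and periodicals → 4.5% + 2% transit = 6.5% → €0.6955
Unrounded tax sum = €7.8721 → €7.87

€7.87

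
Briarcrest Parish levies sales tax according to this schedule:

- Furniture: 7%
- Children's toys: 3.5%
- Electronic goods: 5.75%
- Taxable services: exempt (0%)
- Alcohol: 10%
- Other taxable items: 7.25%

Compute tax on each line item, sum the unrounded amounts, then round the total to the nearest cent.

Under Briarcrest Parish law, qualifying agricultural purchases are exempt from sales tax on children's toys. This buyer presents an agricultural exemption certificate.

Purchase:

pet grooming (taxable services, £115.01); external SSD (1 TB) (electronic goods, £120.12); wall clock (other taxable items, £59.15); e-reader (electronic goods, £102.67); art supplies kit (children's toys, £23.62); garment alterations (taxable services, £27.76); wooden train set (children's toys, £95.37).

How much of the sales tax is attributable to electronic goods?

External SSD (1 TB) £120.12: electronic goods → 5.75% → £6.9069
E-reader £102.67: electronic goods → 5.75% → £5.903525
Tax on electronic goods: unrounded sum = £12.810425 → £12.81

£12.81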